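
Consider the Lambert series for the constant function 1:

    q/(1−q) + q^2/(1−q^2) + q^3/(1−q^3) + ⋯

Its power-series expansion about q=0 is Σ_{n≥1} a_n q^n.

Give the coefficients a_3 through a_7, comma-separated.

2, 3, 2, 4, 2

[q^3] f(1)=1,f(3)=1 ⇒ 2
q^4  k|4↦f(k): 4:1 2:1 1:1  a_4=3
q^5  k|5↦f(k): 5:1 1:1  a_5=2
q^6  k|6↦f(k): 6:1 3:1 2:1 1:1  a_6=4
n=7: 1·7 7·1  f→[1+1]=2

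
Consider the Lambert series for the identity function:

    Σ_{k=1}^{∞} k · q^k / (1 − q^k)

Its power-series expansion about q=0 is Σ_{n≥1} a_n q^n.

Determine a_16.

a_16 = 31

q^16  k|16↦f(k): 1:1 2:2 4:4 8:8 16:16  a_16=31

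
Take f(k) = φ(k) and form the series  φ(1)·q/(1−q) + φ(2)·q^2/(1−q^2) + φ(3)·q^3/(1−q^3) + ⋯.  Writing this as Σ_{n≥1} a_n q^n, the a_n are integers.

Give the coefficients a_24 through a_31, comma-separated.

q^24  k|24↦φ(k): 1:1 2:1 3:2 4:2 6:2 8:4 12:4 24:8  a_24=24
n=25: 25·1 5·5 1·25  φ→[20+4+1]=25
d|26:{26,13,2,1}  Σφ=12+12+1+1=26
[q^27] φ(1)=1,φ(3)=2,φ(9)=6,φ(27)=18 ⇒ 27
[q^28] φ(28)=12,φ(14)=6,φ(7)=6,φ(4)=2,φ(2)=1,φ(1)=1 ⇒ 28
n=29: 29·1 1·29  φ→[28+1]=29
[q^30] φ(1)=1,φ(2)=1,φ(3)=2,φ(5)=4,φ(6)=2,φ(10)=4,φ(15)=8,φ(30)=8 ⇒ 30
n=31: 1·31 31·1  φ→[1+30]=31

24, 25, 26, 27, 28, 29, 30, 31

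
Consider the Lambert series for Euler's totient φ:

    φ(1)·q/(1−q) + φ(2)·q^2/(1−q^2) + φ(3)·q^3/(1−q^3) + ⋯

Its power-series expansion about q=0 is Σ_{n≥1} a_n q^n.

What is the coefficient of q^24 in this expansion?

n=24: 24·1 12·2 8·3 6·4 4·6 3·8 2·12 1·24  φ→[8+4+4+2+2+2+1+1]=24

a_24 = 24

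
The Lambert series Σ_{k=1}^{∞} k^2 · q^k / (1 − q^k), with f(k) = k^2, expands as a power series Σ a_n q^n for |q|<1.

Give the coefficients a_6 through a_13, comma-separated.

50, 50, 85, 91, 130, 122, 210, 170

d|6:{1,2,3,6}  Σf=1+4+9+36=50
q^7  k|7↦f(k): 7:49 1:1  a_7=50
q^8  k|8↦f(k): 8:64 4:16 2:4 1:1  a_8=85
[q^9] f(9)=81,f(3)=9,f(1)=1 ⇒ 91
q^10  k|10↦f(k): 10:100 5:25 2:4 1:1  a_10=130
q^11  k|11↦f(k): 11:121 1:1  a_11=122
d|12:{12,6,4,3,2,1}  Σf=144+36+16+9+4+1=210
d|13:{1,13}  Σf=1+169=170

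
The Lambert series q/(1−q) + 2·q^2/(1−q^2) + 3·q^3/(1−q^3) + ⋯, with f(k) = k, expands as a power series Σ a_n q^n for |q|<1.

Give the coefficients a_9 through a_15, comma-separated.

d|9:{1,3,9}  Σf=1+3+9=13
d|10:{1,2,5,10}  Σf=1+2+5+10=18
d|11:{1,11}  Σf=1+11=12
n=12: 1·12 2·6 3·4 4·3 6·2 12·1  f→[1+2+3+4+6+12]=28
n=13: 13·1 1·13  f→[13+1]=14
d|14:{14,7,2,1}  Σf=14+7+2+1=24
d|15:{1,3,5,15}  Σf=1+3+5+15=24

13, 18, 12, 28, 14, 24, 24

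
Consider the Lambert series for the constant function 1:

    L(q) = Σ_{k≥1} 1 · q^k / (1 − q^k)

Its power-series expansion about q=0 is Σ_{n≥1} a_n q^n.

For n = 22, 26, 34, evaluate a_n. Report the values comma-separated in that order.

[q^22] f(22)=1,f(11)=1,f(2)=1,f(1)=1 ⇒ 4
[q^26] f(1)=1,f(2)=1,f(13)=1,f(26)=1 ⇒ 4
q^34  k|34↦f(k): 34:1 17:1 2:1 1:1  a_34=4

4, 4, 4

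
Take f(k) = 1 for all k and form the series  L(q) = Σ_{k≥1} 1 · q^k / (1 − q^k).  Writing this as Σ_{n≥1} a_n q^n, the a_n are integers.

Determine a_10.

a_10 = 4

n=10: 10·1 5·2 2·5 1·10  f→[1+1+1+1]=4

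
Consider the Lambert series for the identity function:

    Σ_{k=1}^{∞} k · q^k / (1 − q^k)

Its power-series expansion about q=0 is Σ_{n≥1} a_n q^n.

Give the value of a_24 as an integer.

n=24: 1·24 2·12 3·8 4·6 6·4 8·3 12·2 24·1  f→[1+2+3+4+6+8+12+24]=60

a_24 = 60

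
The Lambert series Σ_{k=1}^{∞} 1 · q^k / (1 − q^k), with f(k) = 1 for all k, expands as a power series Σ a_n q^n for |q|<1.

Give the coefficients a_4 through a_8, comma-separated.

3, 2, 4, 2, 4

[q^4] f(4)=1,f(2)=1,f(1)=1 ⇒ 3
d|5:{5,1}  Σf=1+1=2
d|6:{1,2,3,6}  Σf=1+1+1+1=4
d|7:{7,1}  Σf=1+1=2
d|8:{1,2,4,8}  Σf=1+1+1+1=4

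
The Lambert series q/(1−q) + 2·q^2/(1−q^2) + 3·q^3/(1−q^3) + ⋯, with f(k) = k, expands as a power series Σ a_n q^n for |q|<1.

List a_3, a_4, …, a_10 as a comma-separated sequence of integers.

q^3  k|3↦f(k): 1:1 3:3  a_3=4
n=4: 1·4 2·2 4·1  f→[1+2+4]=7
n=5: 1·5 5·1  f→[1+5]=6
n=6: 6·1 3·2 2·3 1·6  f→[6+3+2+1]=12
[q^7] f(7)=7,f(1)=1 ⇒ 8
n=8: 8·1 4·2 2·4 1·8  f→[8+4+2+1]=15
d|9:{1,3,9}  Σf=1+3+9=13
[q^10] f(1)=1,f(2)=2,f(5)=5,f(10)=10 ⇒ 18

4, 7, 6, 12, 8, 15, 13, 18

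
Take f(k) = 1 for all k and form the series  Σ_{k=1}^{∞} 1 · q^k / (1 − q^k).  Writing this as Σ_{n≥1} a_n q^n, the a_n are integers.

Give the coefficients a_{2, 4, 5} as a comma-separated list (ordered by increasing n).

n=2: 1·2 2·1  f→[1+1]=2
d|4:{1,2,4}  Σf=1+1+1=3
n=5: 1·5 5·1  f→[1+1]=2

2, 3, 2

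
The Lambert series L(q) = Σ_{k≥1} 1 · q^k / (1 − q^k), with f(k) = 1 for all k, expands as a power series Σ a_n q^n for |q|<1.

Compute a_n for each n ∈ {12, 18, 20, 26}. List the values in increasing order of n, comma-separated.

6, 6, 6, 4

q^12  k|12↦f(k): 1:1 2:1 3:1 4:1 6:1 12:1  a_12=6
n=18: 18·1 9·2 6·3 3·6 2·9 1·18  f→[1+1+1+1+1+1]=6
n=20: 1·20 2·10 4·5 5·4 10·2 20·1  f→[1+1+1+1+1+1]=6
d|26:{26,13,2,1}  Σf=1+1+1+1=4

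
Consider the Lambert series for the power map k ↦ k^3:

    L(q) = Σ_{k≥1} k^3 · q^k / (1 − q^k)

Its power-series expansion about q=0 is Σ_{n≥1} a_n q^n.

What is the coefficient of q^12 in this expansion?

d|12:{12,6,4,3,2,1}  Σf=1728+216+64+27+8+1=2044

a_12 = 2044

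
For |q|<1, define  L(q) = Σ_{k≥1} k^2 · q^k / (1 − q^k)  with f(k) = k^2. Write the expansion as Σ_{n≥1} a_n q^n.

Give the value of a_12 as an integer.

a_12 = 210

q^12  k|12↦f(k): 1:1 2:4 3:9 4:16 6:36 12:144  a_12=210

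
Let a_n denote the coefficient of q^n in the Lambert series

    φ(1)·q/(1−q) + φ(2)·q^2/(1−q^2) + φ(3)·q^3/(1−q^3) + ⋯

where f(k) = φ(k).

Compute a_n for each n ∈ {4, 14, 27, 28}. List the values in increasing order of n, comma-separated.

q^4  k|4↦φ(k): 1:1 2:1 4:2  a_4=4
d|14:{14,7,2,1}  Σφ=6+6+1+1=14
n=27: 1·27 3·9 9·3 27·1  φ→[1+2+6+18]=27
[q^28] φ(28)=12,φ(14)=6,φ(7)=6,φ(4)=2,φ(2)=1,φ(1)=1 ⇒ 28

4, 14, 27, 28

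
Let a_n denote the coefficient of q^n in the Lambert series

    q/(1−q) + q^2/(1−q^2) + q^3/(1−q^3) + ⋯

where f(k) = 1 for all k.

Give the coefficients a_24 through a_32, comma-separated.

8, 3, 4, 4, 6, 2, 8, 2, 6

q^24  k|24↦f(k): 24:1 12:1 8:1 6:1 4:1 3:1 2:1 1:1  a_24=8
q^25  k|25↦f(k): 25:1 5:1 1:1  a_25=3
[q^26] f(1)=1,f(2)=1,f(13)=1,f(26)=1 ⇒ 4
d|27:{27,9,3,1}  Σf=1+1+1+1=4
[q^28] f(1)=1,f(2)=1,f(4)=1,f(7)=1,f(14)=1,f(28)=1 ⇒ 6
n=29: 1·29 29·1  f→[1+1]=2
[q^30] f(1)=1,f(2)=1,f(3)=1,f(5)=1,f(6)=1,f(10)=1,f(15)=1,f(30)=1 ⇒ 8
d|31:{1,31}  Σf=1+1=2
q^32  k|32↦f(k): 32:1 16:1 8:1 4:1 2:1 1:1  a_32=6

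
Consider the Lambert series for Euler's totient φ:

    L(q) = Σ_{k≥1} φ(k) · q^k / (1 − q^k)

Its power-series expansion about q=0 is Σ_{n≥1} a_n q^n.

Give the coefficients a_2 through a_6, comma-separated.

d|2:{2,1}  Σφ=1+1=2
n=3: 1·3 3·1  φ→[1+2]=3
q^4  k|4↦φ(k): 4:2 2:1 1:1  a_4=4
n=5: 1·5 5·1  φ→[1+4]=5
d|6:{6,3,2,1}  Σφ=2+2+1+1=6

2, 3, 4, 5, 6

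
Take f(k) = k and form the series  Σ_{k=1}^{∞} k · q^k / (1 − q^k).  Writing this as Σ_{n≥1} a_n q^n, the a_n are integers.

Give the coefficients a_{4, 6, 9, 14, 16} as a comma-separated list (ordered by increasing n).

q^4  k|4↦f(k): 4:4 2:2 1:1  a_4=7
[q^6] f(6)=6,f(3)=3,f(2)=2,f(1)=1 ⇒ 12
[q^9] f(9)=9,f(3)=3,f(1)=1 ⇒ 13
d|14:{1,2,7,14}  Σf=1+2+7+14=24
n=16: 16·1 8·2 4·4 2·8 1·16  f→[16+8+4+2+1]=31

7, 12, 13, 24, 31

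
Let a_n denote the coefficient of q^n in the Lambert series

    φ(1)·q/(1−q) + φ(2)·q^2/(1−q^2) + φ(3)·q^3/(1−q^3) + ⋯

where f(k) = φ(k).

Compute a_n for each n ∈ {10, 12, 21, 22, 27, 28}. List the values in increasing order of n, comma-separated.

d|10:{1,2,5,10}  Σφ=1+1+4+4=10
q^12  k|12↦φ(k): 12:4 6:2 4:2 3:2 2:1 1:1  a_12=12
q^21  k|21↦φ(k): 1:1 3:2 7:6 21:12  a_21=21
q^22  k|22↦φ(k): 1:1 2:1 11:10 22:10  a_22=22
[q^27] φ(27)=18,φ(9)=6,φ(3)=2,φ(1)=1 ⇒ 27
q^28  k|28↦φ(k): 28:12 14:6 7:6 4:2 2:1 1:1  a_28=28

10, 12, 21, 22, 27, 28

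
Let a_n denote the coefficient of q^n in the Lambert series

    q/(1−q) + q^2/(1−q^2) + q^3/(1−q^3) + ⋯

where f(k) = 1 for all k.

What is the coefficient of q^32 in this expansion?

n=32: 1·32 2·16 4·8 8·4 16·2 32·1  f→[1+1+1+1+1+1]=6

a_32 = 6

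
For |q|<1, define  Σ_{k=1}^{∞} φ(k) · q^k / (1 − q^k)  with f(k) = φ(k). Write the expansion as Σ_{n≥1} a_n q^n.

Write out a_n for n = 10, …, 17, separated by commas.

d|10:{10,5,2,1}  Σφ=4+4+1+1=10
q^11  k|11↦φ(k): 11:10 1:1  a_11=11
q^12  k|12↦φ(k): 12:4 6:2 4:2 3:2 2:1 1:1  a_12=12
[q^13] φ(1)=1,φ(13)=12 ⇒ 13
n=14: 1·14 2·7 7·2 14·1  φ→[1+1+6+6]=14
q^15  k|15↦φ(k): 1:1 3:2 5:4 15:8  a_15=15
[q^16] φ(1)=1,φ(2)=1,φ(4)=2,φ(8)=4,φ(16)=8 ⇒ 16
q^17  k|17↦φ(k): 1:1 17:16  a_17=17

10, 11, 12, 13, 14, 15, 16, 17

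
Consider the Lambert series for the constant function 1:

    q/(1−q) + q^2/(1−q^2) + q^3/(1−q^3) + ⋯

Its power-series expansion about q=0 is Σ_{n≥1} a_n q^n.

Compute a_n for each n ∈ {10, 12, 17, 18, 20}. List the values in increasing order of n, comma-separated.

[q^10] f(10)=1,f(5)=1,f(2)=1,f(1)=1 ⇒ 4
n=12: 12·1 6·2 4·3 3·4 2·6 1·12  f→[1+1+1+1+1+1]=6
n=17: 1·17 17·1  f→[1+1]=2
d|18:{1,2,3,6,9,18}  Σf=1+1+1+1+1+1=6
d|20:{1,2,4,5,10,20}  Σf=1+1+1+1+1+1=6

4, 6, 2, 6, 6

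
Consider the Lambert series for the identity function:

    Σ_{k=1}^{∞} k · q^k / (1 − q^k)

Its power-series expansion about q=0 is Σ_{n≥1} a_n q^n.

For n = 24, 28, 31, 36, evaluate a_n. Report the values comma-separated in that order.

60, 56, 32, 91

[q^24] f(24)=24,f(12)=12,f(8)=8,f(6)=6,f(4)=4,f(3)=3,f(2)=2,f(1)=1 ⇒ 60
[q^28] f(1)=1,f(2)=2,f(4)=4,f(7)=7,f(14)=14,f(28)=28 ⇒ 56
d|31:{1,31}  Σf=1+31=32
q^36  k|36↦f(k): 36:36 18:18 12:12 9:9 6:6 4:4 3:3 2:2 1:1  a_36=91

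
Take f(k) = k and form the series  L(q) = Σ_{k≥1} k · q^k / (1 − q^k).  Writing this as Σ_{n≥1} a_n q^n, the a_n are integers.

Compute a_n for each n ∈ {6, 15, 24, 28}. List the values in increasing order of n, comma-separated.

d|6:{6,3,2,1}  Σf=6+3+2+1=12
n=15: 1·15 3·5 5·3 15·1  f→[1+3+5+15]=24
[q^24] f(24)=24,f(12)=12,f(8)=8,f(6)=6,f(4)=4,f(3)=3,f(2)=2,f(1)=1 ⇒ 60
q^28  k|28↦f(k): 1:1 2:2 4:4 7:7 14:14 28:28  a_28=56

12, 24, 60, 56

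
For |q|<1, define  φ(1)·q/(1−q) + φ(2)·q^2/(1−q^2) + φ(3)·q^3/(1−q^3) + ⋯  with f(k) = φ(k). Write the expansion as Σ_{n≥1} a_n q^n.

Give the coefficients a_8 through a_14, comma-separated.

d|8:{1,2,4,8}  Σφ=1+1+2+4=8
[q^9] φ(9)=6,φ(3)=2,φ(1)=1 ⇒ 9
q^10  k|10↦φ(k): 10:4 5:4 2:1 1:1  a_10=10
[q^11] φ(11)=10,φ(1)=1 ⇒ 11
n=12: 1·12 2·6 3·4 4·3 6·2 12·1  φ→[1+1+2+2+2+4]=12
n=13: 1·13 13·1  φ→[1+12]=13
d|14:{1,2,7,14}  Σφ=1+1+6+6=14

8, 9, 10, 11, 12, 13, 14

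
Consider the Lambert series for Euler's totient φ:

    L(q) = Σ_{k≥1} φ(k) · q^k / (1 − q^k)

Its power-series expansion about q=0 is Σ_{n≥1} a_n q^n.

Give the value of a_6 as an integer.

q^6  k|6↦φ(k): 6:2 3:2 2:1 1:1  a_6=6

a_6 = 6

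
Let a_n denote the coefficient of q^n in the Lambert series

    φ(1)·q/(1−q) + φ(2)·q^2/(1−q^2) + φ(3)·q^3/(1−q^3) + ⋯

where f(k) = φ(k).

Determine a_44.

q^44  k|44↦φ(k): 44:20 22:10 11:10 4:2 2:1 1:1  a_44=44

a_44 = 44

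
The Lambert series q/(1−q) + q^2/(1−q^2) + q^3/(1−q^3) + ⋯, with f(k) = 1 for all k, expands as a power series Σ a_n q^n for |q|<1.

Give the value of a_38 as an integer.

[q^38] f(1)=1,f(2)=1,f(19)=1,f(38)=1 ⇒ 4

a_38 = 4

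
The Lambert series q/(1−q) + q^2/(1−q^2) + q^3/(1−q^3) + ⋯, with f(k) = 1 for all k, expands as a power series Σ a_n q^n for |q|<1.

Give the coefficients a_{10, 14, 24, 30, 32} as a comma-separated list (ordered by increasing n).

[q^10] f(1)=1,f(2)=1,f(5)=1,f(10)=1 ⇒ 4
d|14:{1,2,7,14}  Σf=1+1+1+1=4
d|24:{24,12,8,6,4,3,2,1}  Σf=1+1+1+1+1+1+1+1=8
d|30:{1,2,3,5,6,10,15,30}  Σf=1+1+1+1+1+1+1+1=8
q^32  k|32↦f(k): 32:1 16:1 8:1 4:1 2:1 1:1  a_32=6

4, 4, 8, 8, 6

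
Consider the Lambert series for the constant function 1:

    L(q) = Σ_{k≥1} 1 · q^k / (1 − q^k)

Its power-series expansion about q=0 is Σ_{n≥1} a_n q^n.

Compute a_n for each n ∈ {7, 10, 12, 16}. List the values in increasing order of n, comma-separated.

2, 4, 6, 5

n=7: 1·7 7·1  f→[1+1]=2
q^10  k|10↦f(k): 10:1 5:1 2:1 1:1  a_10=4
[q^12] f(12)=1,f(6)=1,f(4)=1,f(3)=1,f(2)=1,f(1)=1 ⇒ 6
[q^16] f(1)=1,f(2)=1,f(4)=1,f(8)=1,f(16)=1 ⇒ 5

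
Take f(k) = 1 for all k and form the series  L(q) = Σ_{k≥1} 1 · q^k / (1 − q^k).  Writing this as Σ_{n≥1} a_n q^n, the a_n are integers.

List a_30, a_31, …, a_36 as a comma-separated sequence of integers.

n=30: 30·1 15·2 10·3 6·5 5·6 3·10 2·15 1·30  f→[1+1+1+1+1+1+1+1]=8
[q^31] f(31)=1,f(1)=1 ⇒ 2
d|32:{1,2,4,8,16,32}  Σf=1+1+1+1+1+1=6
q^33  k|33↦f(k): 33:1 11:1 3:1 1:1  a_33=4
[q^34] f(34)=1,f(17)=1,f(2)=1,f(1)=1 ⇒ 4
[q^35] f(1)=1,f(5)=1,f(7)=1,f(35)=1 ⇒ 4
d|36:{36,18,12,9,6,4,3,2,1}  Σf=1+1+1+1+1+1+1+1+1=9

8, 2, 6, 4, 4, 4, 9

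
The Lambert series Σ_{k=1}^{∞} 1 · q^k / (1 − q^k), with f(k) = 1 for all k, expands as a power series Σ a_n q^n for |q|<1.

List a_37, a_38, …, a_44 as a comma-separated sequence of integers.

[q^37] f(37)=1,f(1)=1 ⇒ 2
[q^38] f(38)=1,f(19)=1,f(2)=1,f(1)=1 ⇒ 4
d|39:{1,3,13,39}  Σf=1+1+1+1=4
d|40:{1,2,4,5,8,10,20,40}  Σf=1+1+1+1+1+1+1+1=8
n=41: 41·1 1·41  f→[1+1]=2
[q^42] f(42)=1,f(21)=1,f(14)=1,f(7)=1,f(6)=1,f(3)=1,f(2)=1,f(1)=1 ⇒ 8
d|43:{1,43}  Σf=1+1=2
n=44: 1·44 2·22 4·11 11·4 22·2 44·1  f→[1+1+1+1+1+1]=6

2, 4, 4, 8, 2, 8, 2, 6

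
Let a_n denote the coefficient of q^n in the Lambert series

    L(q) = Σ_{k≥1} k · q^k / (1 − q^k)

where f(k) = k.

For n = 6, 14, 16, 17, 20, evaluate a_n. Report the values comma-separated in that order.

n=6: 6·1 3·2 2·3 1·6  f→[6+3+2+1]=12
[q^14] f(14)=14,f(7)=7,f(2)=2,f(1)=1 ⇒ 24
[q^16] f(1)=1,f(2)=2,f(4)=4,f(8)=8,f(16)=16 ⇒ 31
q^17  k|17↦f(k): 17:17 1:1  a_17=18
n=20: 1·20 2·10 4·5 5·4 10·2 20·1  f→[1+2+4+5+10+20]=42

12, 24, 31, 18, 42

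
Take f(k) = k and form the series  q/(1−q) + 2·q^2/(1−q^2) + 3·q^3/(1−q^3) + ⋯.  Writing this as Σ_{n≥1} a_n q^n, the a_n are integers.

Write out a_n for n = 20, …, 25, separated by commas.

q^20  k|20↦f(k): 20:20 10:10 5:5 4:4 2:2 1:1  a_20=42
q^21  k|21↦f(k): 21:21 7:7 3:3 1:1  a_21=32
[q^22] f(1)=1,f(2)=2,f(11)=11,f(22)=22 ⇒ 36
n=23: 23·1 1·23  f→[23+1]=24
q^24  k|24↦f(k): 1:1 2:2 3:3 4:4 6:6 8:8 12:12 24:24  a_24=60
q^25  k|25↦f(k): 1:1 5:5 25:25  a_25=31

42, 32, 36, 24, 60, 31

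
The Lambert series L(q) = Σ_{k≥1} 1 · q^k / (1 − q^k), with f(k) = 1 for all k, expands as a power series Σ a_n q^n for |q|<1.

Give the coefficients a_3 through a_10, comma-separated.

2, 3, 2, 4, 2, 4, 3, 4

n=3: 3·1 1·3  f→[1+1]=2
q^4  k|4↦f(k): 1:1 2:1 4:1  a_4=3
[q^5] f(1)=1,f(5)=1 ⇒ 2
[q^6] f(1)=1,f(2)=1,f(3)=1,f(6)=1 ⇒ 4
d|7:{1,7}  Σf=1+1=2
[q^8] f(1)=1,f(2)=1,f(4)=1,f(8)=1 ⇒ 4
n=9: 1·9 3·3 9·1  f→[1+1+1]=3
q^10  k|10↦f(k): 10:1 5:1 2:1 1:1  a_10=4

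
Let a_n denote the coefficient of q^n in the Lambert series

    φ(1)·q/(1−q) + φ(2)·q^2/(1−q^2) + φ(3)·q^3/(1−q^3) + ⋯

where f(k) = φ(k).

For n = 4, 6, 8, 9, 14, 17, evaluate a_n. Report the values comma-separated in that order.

d|4:{4,2,1}  Σφ=2+1+1=4
n=6: 1·6 2·3 3·2 6·1  φ→[1+1+2+2]=6
[q^8] φ(8)=4,φ(4)=2,φ(2)=1,φ(1)=1 ⇒ 8
n=9: 9·1 3·3 1·9  φ→[6+2+1]=9
d|14:{14,7,2,1}  Σφ=6+6+1+1=14
[q^17] φ(1)=1,φ(17)=16 ⇒ 17

4, 6, 8, 9, 14, 17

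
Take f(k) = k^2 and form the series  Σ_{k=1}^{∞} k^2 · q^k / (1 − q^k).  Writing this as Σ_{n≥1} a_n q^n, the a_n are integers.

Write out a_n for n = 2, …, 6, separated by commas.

q^2  k|2↦f(k): 1:1 2:4  a_2=5
d|3:{1,3}  Σf=1+9=10
d|4:{1,2,4}  Σf=1+4+16=21
q^5  k|5↦f(k): 5:25 1:1  a_5=26
q^6  k|6↦f(k): 1:1 2:4 3:9 6:36  a_6=50

5, 10, 21, 26, 50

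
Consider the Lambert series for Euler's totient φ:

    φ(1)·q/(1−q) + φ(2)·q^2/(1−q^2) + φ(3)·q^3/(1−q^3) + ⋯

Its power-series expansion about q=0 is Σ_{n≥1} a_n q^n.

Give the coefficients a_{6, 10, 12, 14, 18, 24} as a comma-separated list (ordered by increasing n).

[q^6] φ(1)=1,φ(2)=1,φ(3)=2,φ(6)=2 ⇒ 6
[q^10] φ(10)=4,φ(5)=4,φ(2)=1,φ(1)=1 ⇒ 10
d|12:{1,2,3,4,6,12}  Σφ=1+1+2+2+2+4=12
[q^14] φ(14)=6,φ(7)=6,φ(2)=1,φ(1)=1 ⇒ 14
[q^18] φ(18)=6,φ(9)=6,φ(6)=2,φ(3)=2,φ(2)=1,φ(1)=1 ⇒ 18
n=24: 1·24 2·12 3·8 4·6 6·4 8·3 12·2 24·1  φ→[1+1+2+2+2+4+4+8]=24

6, 10, 12, 14, 18, 24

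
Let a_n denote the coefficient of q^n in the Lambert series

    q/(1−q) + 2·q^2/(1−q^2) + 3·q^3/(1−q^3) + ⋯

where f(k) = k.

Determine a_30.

a_30 = 72

[q^30] f(30)=30,f(15)=15,f(10)=10,f(6)=6,f(5)=5,f(3)=3,f(2)=2,f(1)=1 ⇒ 72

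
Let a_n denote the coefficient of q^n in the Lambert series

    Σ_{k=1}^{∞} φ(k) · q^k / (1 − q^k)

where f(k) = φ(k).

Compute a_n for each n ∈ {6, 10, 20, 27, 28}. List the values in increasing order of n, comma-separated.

[q^6] φ(1)=1,φ(2)=1,φ(3)=2,φ(6)=2 ⇒ 6
[q^10] φ(10)=4,φ(5)=4,φ(2)=1,φ(1)=1 ⇒ 10
d|20:{20,10,5,4,2,1}  Σφ=8+4+4+2+1+1=20
q^27  k|27↦φ(k): 27:18 9:6 3:2 1:1  a_27=27
n=28: 28·1 14·2 7·4 4·7 2·14 1·28  φ→[12+6+6+2+1+1]=28

6, 10, 20, 27, 28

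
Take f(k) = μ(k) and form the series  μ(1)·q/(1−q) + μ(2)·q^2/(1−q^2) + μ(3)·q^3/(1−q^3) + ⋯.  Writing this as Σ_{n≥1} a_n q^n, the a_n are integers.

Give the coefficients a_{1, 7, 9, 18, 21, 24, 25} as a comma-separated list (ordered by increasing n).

d|1:{1}  Σμ=1=1
n=7: 1·7 7·1  μ→[1+(-1)]=0
q^9  k|9↦μ(k): 9:0 3:-1 1:1  a_9=0
n=18: 1·18 2·9 3·6 6·3 9·2 18·1  μ→[1+(-1)+(-1)+1+0+0]=0
n=21: 1·21 3·7 7·3 21·1  μ→[1+(-1)+(-1)+1]=0
n=24: 24·1 12·2 8·3 6·4 4·6 3·8 2·12 1·24  μ→[0+0+0+1+0+(-1)+(-1)+1]=0
q^25  k|25↦μ(k): 1:1 5:-1 25:0  a_25=0

1, 0, 0, 0, 0, 0, 0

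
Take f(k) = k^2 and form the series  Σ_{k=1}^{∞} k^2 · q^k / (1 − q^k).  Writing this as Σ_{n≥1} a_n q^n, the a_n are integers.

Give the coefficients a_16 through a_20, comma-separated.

341, 290, 455, 362, 546

[q^16] f(16)=256,f(8)=64,f(4)=16,f(2)=4,f(1)=1 ⇒ 341
[q^17] f(17)=289,f(1)=1 ⇒ 290
n=18: 18·1 9·2 6·3 3·6 2·9 1·18  f→[324+81+36+9+4+1]=455
q^19  k|19↦f(k): 1:1 19:361  a_19=362
[q^20] f(20)=400,f(10)=100,f(5)=25,f(4)=16,f(2)=4,f(1)=1 ⇒ 546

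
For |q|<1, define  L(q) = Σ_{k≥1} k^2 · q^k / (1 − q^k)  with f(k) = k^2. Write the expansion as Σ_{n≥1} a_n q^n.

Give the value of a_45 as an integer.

a_45 = 2366

n=45: 45·1 15·3 9·5 5·9 3·15 1·45  f→[2025+225+81+25+9+1]=2366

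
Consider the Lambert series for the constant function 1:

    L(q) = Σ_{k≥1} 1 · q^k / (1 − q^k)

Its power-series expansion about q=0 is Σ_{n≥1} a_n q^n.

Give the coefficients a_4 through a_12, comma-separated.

q^4  k|4↦f(k): 1:1 2:1 4:1  a_4=3
q^5  k|5↦f(k): 5:1 1:1  a_5=2
n=6: 6·1 3·2 2·3 1·6  f→[1+1+1+1]=4
[q^7] f(1)=1,f(7)=1 ⇒ 2
n=8: 8·1 4·2 2·4 1·8  f→[1+1+1+1]=4
n=9: 1·9 3·3 9·1  f→[1+1+1]=3
n=10: 10·1 5·2 2·5 1·10  f→[1+1+1+1]=4
n=11: 11·1 1·11  f→[1+1]=2
d|12:{1,2,3,4,6,12}  Σf=1+1+1+1+1+1=6

3, 2, 4, 2, 4, 3, 4, 2, 6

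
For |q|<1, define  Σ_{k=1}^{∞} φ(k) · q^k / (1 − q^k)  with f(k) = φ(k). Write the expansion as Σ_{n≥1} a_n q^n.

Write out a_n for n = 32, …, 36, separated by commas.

[q^32] φ(1)=1,φ(2)=1,φ(4)=2,φ(8)=4,φ(16)=8,φ(32)=16 ⇒ 32
n=33: 1·33 3·11 11·3 33·1  φ→[1+2+10+20]=33
[q^34] φ(1)=1,φ(2)=1,φ(17)=16,φ(34)=16 ⇒ 34
n=35: 1·35 5·7 7·5 35·1  φ→[1+4+6+24]=35
d|36:{36,18,12,9,6,4,3,2,1}  Σφ=12+6+4+6+2+2+2+1+1=36

32, 33, 34, 35, 36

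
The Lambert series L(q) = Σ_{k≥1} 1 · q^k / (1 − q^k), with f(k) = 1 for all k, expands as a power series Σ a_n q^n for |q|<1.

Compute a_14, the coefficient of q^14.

a_14 = 4

q^14  k|14↦f(k): 14:1 7:1 2:1 1:1  a_14=4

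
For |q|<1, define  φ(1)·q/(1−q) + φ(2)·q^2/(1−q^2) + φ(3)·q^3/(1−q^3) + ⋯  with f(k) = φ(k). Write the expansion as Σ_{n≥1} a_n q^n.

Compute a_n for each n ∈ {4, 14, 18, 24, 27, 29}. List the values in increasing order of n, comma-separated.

n=4: 4·1 2·2 1·4  φ→[2+1+1]=4
[q^14] φ(1)=1,φ(2)=1,φ(7)=6,φ(14)=6 ⇒ 14
d|18:{1,2,3,6,9,18}  Σφ=1+1+2+2+6+6=18
n=24: 1·24 2·12 3·8 4·6 6·4 8·3 12·2 24·1  φ→[1+1+2+2+2+4+4+8]=24
n=27: 1·27 3·9 9·3 27·1  φ→[1+2+6+18]=27
q^29  k|29↦φ(k): 1:1 29:28  a_29=29

4, 14, 18, 24, 27, 29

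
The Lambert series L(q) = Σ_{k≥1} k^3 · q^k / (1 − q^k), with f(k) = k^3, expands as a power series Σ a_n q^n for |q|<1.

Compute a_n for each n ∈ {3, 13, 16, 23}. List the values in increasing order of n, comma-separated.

28, 2198, 4681, 12168

n=3: 3·1 1·3  f→[27+1]=28
d|13:{13,1}  Σf=2197+1=2198
[q^16] f(16)=4096,f(8)=512,f(4)=64,f(2)=8,f(1)=1 ⇒ 4681
q^23  k|23↦f(k): 23:12167 1:1  a_23=12168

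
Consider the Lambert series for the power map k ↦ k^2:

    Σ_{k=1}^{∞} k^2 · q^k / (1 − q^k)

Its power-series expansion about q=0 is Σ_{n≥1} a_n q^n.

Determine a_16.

a_16 = 341

n=16: 1·16 2·8 4·4 8·2 16·1  f→[1+4+16+64+256]=341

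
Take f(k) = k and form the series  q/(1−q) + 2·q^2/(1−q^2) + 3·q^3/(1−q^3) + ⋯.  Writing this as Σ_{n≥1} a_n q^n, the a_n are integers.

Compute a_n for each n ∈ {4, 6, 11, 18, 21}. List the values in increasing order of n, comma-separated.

d|4:{4,2,1}  Σf=4+2+1=7
[q^6] f(1)=1,f(2)=2,f(3)=3,f(6)=6 ⇒ 12
n=11: 1·11 11·1  f→[1+11]=12
d|18:{18,9,6,3,2,1}  Σf=18+9+6+3+2+1=39
q^21  k|21↦f(k): 1:1 3:3 7:7 21:21  a_21=32

7, 12, 12, 39, 32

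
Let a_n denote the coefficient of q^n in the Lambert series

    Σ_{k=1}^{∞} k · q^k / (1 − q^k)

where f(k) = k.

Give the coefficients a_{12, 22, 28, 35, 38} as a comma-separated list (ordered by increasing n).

28, 36, 56, 48, 60

d|12:{1,2,3,4,6,12}  Σf=1+2+3+4+6+12=28
q^22  k|22↦f(k): 22:22 11:11 2:2 1:1  a_22=36
[q^28] f(1)=1,f(2)=2,f(4)=4,f(7)=7,f(14)=14,f(28)=28 ⇒ 56
n=35: 35·1 7·5 5·7 1·35  f→[35+7+5+1]=48
[q^38] f(38)=38,f(19)=19,f(2)=2,f(1)=1 ⇒ 60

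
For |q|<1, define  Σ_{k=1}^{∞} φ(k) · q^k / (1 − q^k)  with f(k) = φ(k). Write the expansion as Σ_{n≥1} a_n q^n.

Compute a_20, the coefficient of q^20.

n=20: 1·20 2·10 4·5 5·4 10·2 20·1  φ→[1+1+2+4+4+8]=20

a_20 = 20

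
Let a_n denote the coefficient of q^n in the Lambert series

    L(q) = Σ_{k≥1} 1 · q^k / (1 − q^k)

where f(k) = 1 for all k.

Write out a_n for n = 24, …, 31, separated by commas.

8, 3, 4, 4, 6, 2, 8, 2

d|24:{1,2,3,4,6,8,12,24}  Σf=1+1+1+1+1+1+1+1=8
[q^25] f(25)=1,f(5)=1,f(1)=1 ⇒ 3
[q^26] f(1)=1,f(2)=1,f(13)=1,f(26)=1 ⇒ 4
n=27: 27·1 9·3 3·9 1·27  f→[1+1+1+1]=4
n=28: 1·28 2·14 4·7 7·4 14·2 28·1  f→[1+1+1+1+1+1]=6
q^29  k|29↦f(k): 29:1 1:1  a_29=2
n=30: 30·1 15·2 10·3 6·5 5·6 3·10 2·15 1·30  f→[1+1+1+1+1+1+1+1]=8
n=31: 1·31 31·1  f→[1+1]=2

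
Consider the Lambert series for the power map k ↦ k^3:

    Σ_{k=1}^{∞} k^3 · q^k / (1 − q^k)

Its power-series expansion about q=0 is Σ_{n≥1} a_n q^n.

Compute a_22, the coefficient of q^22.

a_22 = 11988

d|22:{22,11,2,1}  Σf=10648+1331+8+1=11988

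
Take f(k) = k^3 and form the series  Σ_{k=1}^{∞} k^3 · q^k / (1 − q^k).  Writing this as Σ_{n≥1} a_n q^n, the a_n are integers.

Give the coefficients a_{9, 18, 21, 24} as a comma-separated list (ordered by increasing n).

q^9  k|9↦f(k): 9:729 3:27 1:1  a_9=757
d|18:{18,9,6,3,2,1}  Σf=5832+729+216+27+8+1=6813
[q^21] f(21)=9261,f(7)=343,f(3)=27,f(1)=1 ⇒ 9632
n=24: 1·24 2·12 3·8 4·6 6·4 8·3 12·2 24·1  f→[1+8+27+64+216+512+1728+13824]=16380

757, 6813, 9632, 16380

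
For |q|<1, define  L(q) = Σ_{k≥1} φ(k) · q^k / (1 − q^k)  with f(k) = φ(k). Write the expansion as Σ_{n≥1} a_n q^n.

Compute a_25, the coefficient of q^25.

q^25  k|25↦φ(k): 25:20 5:4 1:1  a_25=25

a_25 = 25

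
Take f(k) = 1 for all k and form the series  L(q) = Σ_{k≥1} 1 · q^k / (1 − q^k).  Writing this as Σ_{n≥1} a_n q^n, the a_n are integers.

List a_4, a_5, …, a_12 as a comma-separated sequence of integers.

3, 2, 4, 2, 4, 3, 4, 2, 6

[q^4] f(1)=1,f(2)=1,f(4)=1 ⇒ 3
[q^5] f(5)=1,f(1)=1 ⇒ 2
q^6  k|6↦f(k): 1:1 2:1 3:1 6:1  a_6=4
q^7  k|7↦f(k): 7:1 1:1  a_7=2
[q^8] f(8)=1,f(4)=1,f(2)=1,f(1)=1 ⇒ 4
d|9:{1,3,9}  Σf=1+1+1=3
[q^10] f(1)=1,f(2)=1,f(5)=1,f(10)=1 ⇒ 4
q^11  k|11↦f(k): 1:1 11:1  a_11=2
d|12:{1,2,3,4,6,12}  Σf=1+1+1+1+1+1=6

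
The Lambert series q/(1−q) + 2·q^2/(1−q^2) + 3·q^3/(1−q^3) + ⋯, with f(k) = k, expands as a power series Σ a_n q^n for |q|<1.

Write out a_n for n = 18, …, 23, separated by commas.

n=18: 18·1 9·2 6·3 3·6 2·9 1·18  f→[18+9+6+3+2+1]=39
n=19: 19·1 1·19  f→[19+1]=20
q^20  k|20↦f(k): 20:20 10:10 5:5 4:4 2:2 1:1  a_20=42
d|21:{1,3,7,21}  Σf=1+3+7+21=32
q^22  k|22↦f(k): 1:1 2:2 11:11 22:22  a_22=36
n=23: 23·1 1·23  f→[23+1]=24

39, 20, 42, 32, 36, 24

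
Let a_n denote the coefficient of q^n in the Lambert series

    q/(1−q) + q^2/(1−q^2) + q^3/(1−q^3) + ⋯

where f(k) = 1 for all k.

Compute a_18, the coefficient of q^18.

n=18: 1·18 2·9 3·6 6·3 9·2 18·1  f→[1+1+1+1+1+1]=6

a_18 = 6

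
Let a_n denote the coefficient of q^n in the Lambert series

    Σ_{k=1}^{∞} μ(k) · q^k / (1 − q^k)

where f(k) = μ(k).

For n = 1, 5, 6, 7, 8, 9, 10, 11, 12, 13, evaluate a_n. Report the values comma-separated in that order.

1, 0, 0, 0, 0, 0, 0, 0, 0, 0

[q^1] μ(1)=1 ⇒ 1
[q^5] μ(5)=-1,μ(1)=1 ⇒ 0
n=6: 6·1 3·2 2·3 1·6  μ→[1+(-1)+(-1)+1]=0
[q^7] μ(1)=1,μ(7)=-1 ⇒ 0
[q^8] μ(8)=0,μ(4)=0,μ(2)=-1,μ(1)=1 ⇒ 0
q^9  k|9↦μ(k): 9:0 3:-1 1:1  a_9=0
[q^10] μ(1)=1,μ(2)=-1,μ(5)=-1,μ(10)=1 ⇒ 0
d|11:{11,1}  Σμ=(-1)+1=0
[q^12] μ(1)=1,μ(2)=-1,μ(3)=-1,μ(4)=0,μ(6)=1,μ(12)=0 ⇒ 0
n=13: 1·13 13·1  μ→[1+(-1)]=0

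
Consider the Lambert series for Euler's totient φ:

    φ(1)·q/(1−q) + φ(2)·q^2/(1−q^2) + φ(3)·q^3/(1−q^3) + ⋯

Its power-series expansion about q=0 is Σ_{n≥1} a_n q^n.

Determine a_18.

q^18  k|18↦φ(k): 1:1 2:1 3:2 6:2 9:6 18:6  a_18=18

a_18 = 18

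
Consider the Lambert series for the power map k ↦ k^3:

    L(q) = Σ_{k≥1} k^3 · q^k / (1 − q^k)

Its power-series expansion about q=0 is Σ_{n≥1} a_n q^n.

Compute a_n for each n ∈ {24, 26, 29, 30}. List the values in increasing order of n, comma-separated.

[q^24] f(1)=1,f(2)=8,f(3)=27,f(4)=64,f(6)=216,f(8)=512,f(12)=1728,f(24)=13824 ⇒ 16380
d|26:{26,13,2,1}  Σf=17576+2197+8+1=19782
q^29  k|29↦f(k): 29:24389 1:1  a_29=24390
n=30: 30·1 15·2 10·3 6·5 5·6 3·10 2·15 1·30  f→[27000+3375+1000+216+125+27+8+1]=31752

16380, 19782, 24390, 31752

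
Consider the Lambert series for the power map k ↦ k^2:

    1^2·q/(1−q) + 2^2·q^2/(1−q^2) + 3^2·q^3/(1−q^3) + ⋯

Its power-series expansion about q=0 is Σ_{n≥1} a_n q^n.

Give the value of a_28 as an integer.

q^28  k|28↦f(k): 28:784 14:196 7:49 4:16 2:4 1:1  a_28=1050

a_28 = 1050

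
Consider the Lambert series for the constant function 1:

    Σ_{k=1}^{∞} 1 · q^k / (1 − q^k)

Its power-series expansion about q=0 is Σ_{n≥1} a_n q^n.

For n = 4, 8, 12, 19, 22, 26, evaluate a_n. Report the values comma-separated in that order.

q^4  k|4↦f(k): 1:1 2:1 4:1  a_4=3
[q^8] f(8)=1,f(4)=1,f(2)=1,f(1)=1 ⇒ 4
q^12  k|12↦f(k): 1:1 2:1 3:1 4:1 6:1 12:1  a_12=6
q^19  k|19↦f(k): 1:1 19:1  a_19=2
[q^22] f(1)=1,f(2)=1,f(11)=1,f(22)=1 ⇒ 4
n=26: 1·26 2·13 13·2 26·1  f→[1+1+1+1]=4

3, 4, 6, 2, 4, 4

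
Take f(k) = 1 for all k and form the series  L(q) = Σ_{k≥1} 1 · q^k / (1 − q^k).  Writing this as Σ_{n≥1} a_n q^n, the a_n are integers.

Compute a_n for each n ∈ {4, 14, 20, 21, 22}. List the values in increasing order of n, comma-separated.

q^4  k|4↦f(k): 4:1 2:1 1:1  a_4=3
d|14:{14,7,2,1}  Σf=1+1+1+1=4
[q^20] f(1)=1,f(2)=1,f(4)=1,f(5)=1,f(10)=1,f(20)=1 ⇒ 6
q^21  k|21↦f(k): 21:1 7:1 3:1 1:1  a_21=4
d|22:{22,11,2,1}  Σf=1+1+1+1=4

3, 4, 6, 4, 4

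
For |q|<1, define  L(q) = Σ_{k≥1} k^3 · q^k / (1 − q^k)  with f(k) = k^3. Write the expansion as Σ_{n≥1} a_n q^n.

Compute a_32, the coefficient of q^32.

a_32 = 37449

d|32:{32,16,8,4,2,1}  Σf=32768+4096+512+64+8+1=37449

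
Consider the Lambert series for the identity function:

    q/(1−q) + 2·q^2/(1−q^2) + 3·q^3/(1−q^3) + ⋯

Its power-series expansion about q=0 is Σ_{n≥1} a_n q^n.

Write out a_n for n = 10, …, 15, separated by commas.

18, 12, 28, 14, 24, 24

q^10  k|10↦f(k): 10:10 5:5 2:2 1:1  a_10=18
q^11  k|11↦f(k): 11:11 1:1  a_11=12
d|12:{12,6,4,3,2,1}  Σf=12+6+4+3+2+1=28
d|13:{13,1}  Σf=13+1=14
n=14: 1·14 2·7 7·2 14·1  f→[1+2+7+14]=24
[q^15] f(15)=15,f(5)=5,f(3)=3,f(1)=1 ⇒ 24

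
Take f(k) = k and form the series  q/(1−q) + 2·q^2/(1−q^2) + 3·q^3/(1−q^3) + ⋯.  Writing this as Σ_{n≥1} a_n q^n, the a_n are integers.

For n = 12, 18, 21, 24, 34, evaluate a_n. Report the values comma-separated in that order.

n=12: 12·1 6·2 4·3 3·4 2·6 1·12  f→[12+6+4+3+2+1]=28
[q^18] f(18)=18,f(9)=9,f(6)=6,f(3)=3,f(2)=2,f(1)=1 ⇒ 39
[q^21] f(21)=21,f(7)=7,f(3)=3,f(1)=1 ⇒ 32
q^24  k|24↦f(k): 1:1 2:2 3:3 4:4 6:6 8:8 12:12 24:24  a_24=60
d|34:{1,2,17,34}  Σf=1+2+17+34=54

28, 39, 32, 60, 54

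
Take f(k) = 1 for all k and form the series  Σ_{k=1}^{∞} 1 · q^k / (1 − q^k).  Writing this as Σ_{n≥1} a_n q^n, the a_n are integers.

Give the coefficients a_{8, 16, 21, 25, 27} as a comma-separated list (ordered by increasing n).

4, 5, 4, 3, 4

q^8  k|8↦f(k): 1:1 2:1 4:1 8:1  a_8=4
d|16:{1,2,4,8,16}  Σf=1+1+1+1+1=5
q^21  k|21↦f(k): 21:1 7:1 3:1 1:1  a_21=4
n=25: 25·1 5·5 1·25  f→[1+1+1]=3
q^27  k|27↦f(k): 1:1 3:1 9:1 27:1  a_27=4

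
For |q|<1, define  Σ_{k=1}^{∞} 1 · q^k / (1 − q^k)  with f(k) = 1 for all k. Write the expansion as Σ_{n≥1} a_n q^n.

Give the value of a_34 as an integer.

[q^34] f(1)=1,f(2)=1,f(17)=1,f(34)=1 ⇒ 4

a_34 = 4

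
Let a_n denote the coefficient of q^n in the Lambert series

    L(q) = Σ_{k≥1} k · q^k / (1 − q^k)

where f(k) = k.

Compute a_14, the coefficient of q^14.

a_14 = 24

[q^14] f(14)=14,f(7)=7,f(2)=2,f(1)=1 ⇒ 24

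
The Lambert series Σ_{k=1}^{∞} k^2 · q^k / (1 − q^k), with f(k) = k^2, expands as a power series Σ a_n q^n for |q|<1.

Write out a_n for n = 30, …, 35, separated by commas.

n=30: 30·1 15·2 10·3 6·5 5·6 3·10 2·15 1·30  f→[900+225+100+36+25+9+4+1]=1300
q^31  k|31↦f(k): 31:961 1:1  a_31=962
d|32:{32,16,8,4,2,1}  Σf=1024+256+64+16+4+1=1365
q^33  k|33↦f(k): 33:1089 11:121 3:9 1:1  a_33=1220
q^34  k|34↦f(k): 1:1 2:4 17:289 34:1156  a_34=1450
d|35:{1,5,7,35}  Σf=1+25+49+1225=1300

1300, 962, 1365, 1220, 1450, 1300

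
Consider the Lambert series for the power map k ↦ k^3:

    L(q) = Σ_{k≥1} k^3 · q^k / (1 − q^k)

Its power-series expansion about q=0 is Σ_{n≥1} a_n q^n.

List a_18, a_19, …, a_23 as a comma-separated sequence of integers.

[q^18] f(18)=5832,f(9)=729,f(6)=216,f(3)=27,f(2)=8,f(1)=1 ⇒ 6813
d|19:{19,1}  Σf=6859+1=6860
d|20:{20,10,5,4,2,1}  Σf=8000+1000+125+64+8+1=9198
n=21: 21·1 7·3 3·7 1·21  f→[9261+343+27+1]=9632
n=22: 1·22 2·11 11·2 22·1  f→[1+8+1331+10648]=11988
d|23:{23,1}  Σf=12167+1=12168

6813, 6860, 9198, 9632, 11988, 12168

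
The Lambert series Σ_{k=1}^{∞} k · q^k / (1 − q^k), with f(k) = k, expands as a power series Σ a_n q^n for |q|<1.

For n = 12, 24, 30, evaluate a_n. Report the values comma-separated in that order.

28, 60, 72

n=12: 12·1 6·2 4·3 3·4 2·6 1·12  f→[12+6+4+3+2+1]=28
[q^24] f(24)=24,f(12)=12,f(8)=8,f(6)=6,f(4)=4,f(3)=3,f(2)=2,f(1)=1 ⇒ 60
[q^30] f(30)=30,f(15)=15,f(10)=10,f(6)=6,f(5)=5,f(3)=3,f(2)=2,f(1)=1 ⇒ 72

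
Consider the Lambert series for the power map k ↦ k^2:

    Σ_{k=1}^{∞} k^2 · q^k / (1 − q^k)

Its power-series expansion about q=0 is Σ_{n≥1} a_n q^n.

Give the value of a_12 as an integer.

a_12 = 210

d|12:{12,6,4,3,2,1}  Σf=144+36+16+9+4+1=210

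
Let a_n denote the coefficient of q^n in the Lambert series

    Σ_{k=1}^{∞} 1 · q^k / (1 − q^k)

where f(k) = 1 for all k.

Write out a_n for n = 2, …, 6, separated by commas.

[q^2] f(1)=1,f(2)=1 ⇒ 2
d|3:{3,1}  Σf=1+1=2
q^4  k|4↦f(k): 4:1 2:1 1:1  a_4=3
n=5: 1·5 5·1  f→[1+1]=2
d|6:{6,3,2,1}  Σf=1+1+1+1=4

2, 2, 3, 2, 4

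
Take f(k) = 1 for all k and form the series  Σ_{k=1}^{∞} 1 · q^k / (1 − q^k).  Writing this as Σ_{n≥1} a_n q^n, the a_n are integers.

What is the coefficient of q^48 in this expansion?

a_48 = 10

n=48: 1·48 2·24 3·16 4·12 6·8 8·6 12·4 16·3 24·2 48·1  f→[1+1+1+1+1+1+1+1+1+1]=10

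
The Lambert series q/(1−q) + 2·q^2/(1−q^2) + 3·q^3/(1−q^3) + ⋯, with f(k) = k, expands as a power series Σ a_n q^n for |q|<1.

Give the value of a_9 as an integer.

n=9: 9·1 3·3 1·9  f→[9+3+1]=13

a_9 = 13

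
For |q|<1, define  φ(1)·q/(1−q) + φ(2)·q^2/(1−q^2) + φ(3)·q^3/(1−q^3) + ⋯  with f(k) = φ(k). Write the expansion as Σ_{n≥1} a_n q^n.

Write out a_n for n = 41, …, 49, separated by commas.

n=41: 1·41 41·1  φ→[1+40]=41
[q^42] φ(42)=12,φ(21)=12,φ(14)=6,φ(7)=6,φ(6)=2,φ(3)=2,φ(2)=1,φ(1)=1 ⇒ 42
q^43  k|43↦φ(k): 1:1 43:42  a_43=43
d|44:{1,2,4,11,22,44}  Σφ=1+1+2+10+10+20=44
d|45:{1,3,5,9,15,45}  Σφ=1+2+4+6+8+24=45
d|46:{46,23,2,1}  Σφ=22+22+1+1=46
d|47:{1,47}  Σφ=1+46=47
d|48:{48,24,16,12,8,6,4,3,2,1}  Σφ=16+8+8+4+4+2+2+2+1+1=48
[q^49] φ(1)=1,φ(7)=6,φ(49)=42 ⇒ 49

41, 42, 43, 44, 45, 46, 47, 48, 49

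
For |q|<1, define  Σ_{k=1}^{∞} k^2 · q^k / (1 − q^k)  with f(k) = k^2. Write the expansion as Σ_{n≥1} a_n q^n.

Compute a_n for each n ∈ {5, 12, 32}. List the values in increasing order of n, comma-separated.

26, 210, 1365

d|5:{5,1}  Σf=25+1=26
n=12: 1·12 2·6 3·4 4·3 6·2 12·1  f→[1+4+9+16+36+144]=210
n=32: 1·32 2·16 4·8 8·4 16·2 32·1  f→[1+4+16+64+256+1024]=1365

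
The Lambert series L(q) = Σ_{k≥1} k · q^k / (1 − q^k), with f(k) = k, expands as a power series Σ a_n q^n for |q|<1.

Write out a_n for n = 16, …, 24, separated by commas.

31, 18, 39, 20, 42, 32, 36, 24, 60

q^16  k|16↦f(k): 1:1 2:2 4:4 8:8 16:16  a_16=31
n=17: 17·1 1·17  f→[17+1]=18
q^18  k|18↦f(k): 18:18 9:9 6:6 3:3 2:2 1:1  a_18=39
[q^19] f(19)=19,f(1)=1 ⇒ 20
[q^20] f(1)=1,f(2)=2,f(4)=4,f(5)=5,f(10)=10,f(20)=20 ⇒ 42
n=21: 21·1 7·3 3·7 1·21  f→[21+7+3+1]=32
n=22: 22·1 11·2 2·11 1·22  f→[22+11+2+1]=36
[q^23] f(23)=23,f(1)=1 ⇒ 24
n=24: 24·1 12·2 8·3 6·4 4·6 3·8 2·12 1·24  f→[24+12+8+6+4+3+2+1]=60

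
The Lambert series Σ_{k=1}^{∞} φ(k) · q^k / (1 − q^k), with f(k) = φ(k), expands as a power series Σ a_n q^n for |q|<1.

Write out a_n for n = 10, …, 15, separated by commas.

[q^10] φ(1)=1,φ(2)=1,φ(5)=4,φ(10)=4 ⇒ 10
n=11: 11·1 1·11  φ→[10+1]=11
n=12: 1·12 2·6 3·4 4·3 6·2 12·1  φ→[1+1+2+2+2+4]=12
n=13: 13·1 1·13  φ→[12+1]=13
n=14: 14·1 7·2 2·7 1·14  φ→[6+6+1+1]=14
q^15  k|15↦φ(k): 1:1 3:2 5:4 15:8  a_15=15

10, 11, 12, 13, 14, 15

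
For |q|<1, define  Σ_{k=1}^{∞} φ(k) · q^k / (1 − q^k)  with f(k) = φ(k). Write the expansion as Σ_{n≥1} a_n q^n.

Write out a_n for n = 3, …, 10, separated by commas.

n=3: 3·1 1·3  φ→[2+1]=3
n=4: 1·4 2·2 4·1  φ→[1+1+2]=4
d|5:{1,5}  Σφ=1+4=5
q^6  k|6↦φ(k): 6:2 3:2 2:1 1:1  a_6=6
n=7: 1·7 7·1  φ→[1+6]=7
n=8: 8·1 4·2 2·4 1·8  φ→[4+2+1+1]=8
n=9: 1·9 3·3 9·1  φ→[1+2+6]=9
q^10  k|10↦φ(k): 1:1 2:1 5:4 10:4  a_10=10

3, 4, 5, 6, 7, 8, 9, 10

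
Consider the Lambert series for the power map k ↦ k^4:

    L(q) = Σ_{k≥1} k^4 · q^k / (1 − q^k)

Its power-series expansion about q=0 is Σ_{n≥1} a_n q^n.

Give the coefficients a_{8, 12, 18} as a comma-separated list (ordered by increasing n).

[q^8] f(1)=1,f(2)=16,f(4)=256,f(8)=4096 ⇒ 4369
d|12:{12,6,4,3,2,1}  Σf=20736+1296+256+81+16+1=22386
[q^18] f(1)=1,f(2)=16,f(3)=81,f(6)=1296,f(9)=6561,f(18)=104976 ⇒ 112931

4369, 22386, 112931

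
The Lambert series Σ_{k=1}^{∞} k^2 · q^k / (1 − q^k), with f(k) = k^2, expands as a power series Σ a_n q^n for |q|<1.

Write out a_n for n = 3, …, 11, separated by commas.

[q^3] f(1)=1,f(3)=9 ⇒ 10
d|4:{1,2,4}  Σf=1+4+16=21
n=5: 1·5 5·1  f→[1+25]=26
[q^6] f(1)=1,f(2)=4,f(3)=9,f(6)=36 ⇒ 50
n=7: 1·7 7·1  f→[1+49]=50
d|8:{1,2,4,8}  Σf=1+4+16+64=85
[q^9] f(1)=1,f(3)=9,f(9)=81 ⇒ 91
d|10:{10,5,2,1}  Σf=100+25+4+1=130
n=11: 1·11 11·1  f→[1+121]=122

10, 21, 26, 50, 50, 85, 91, 130, 122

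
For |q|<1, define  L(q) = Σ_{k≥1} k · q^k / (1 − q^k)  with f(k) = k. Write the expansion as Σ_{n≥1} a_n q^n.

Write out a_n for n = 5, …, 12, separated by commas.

6, 12, 8, 15, 13, 18, 12, 28

q^5  k|5↦f(k): 1:1 5:5  a_5=6
n=6: 6·1 3·2 2·3 1·6  f→[6+3+2+1]=12
n=7: 7·1 1·7  f→[7+1]=8
n=8: 1·8 2·4 4·2 8·1  f→[1+2+4+8]=15
d|9:{1,3,9}  Σf=1+3+9=13
q^10  k|10↦f(k): 1:1 2:2 5:5 10:10  a_10=18
n=11: 11·1 1·11  f→[11+1]=12
[q^12] f(1)=1,f(2)=2,f(3)=3,f(4)=4,f(6)=6,f(12)=12 ⇒ 28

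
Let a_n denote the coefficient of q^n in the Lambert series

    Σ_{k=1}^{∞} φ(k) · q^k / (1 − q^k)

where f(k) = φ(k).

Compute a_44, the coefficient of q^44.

q^44  k|44↦φ(k): 44:20 22:10 11:10 4:2 2:1 1:1  a_44=44

a_44 = 44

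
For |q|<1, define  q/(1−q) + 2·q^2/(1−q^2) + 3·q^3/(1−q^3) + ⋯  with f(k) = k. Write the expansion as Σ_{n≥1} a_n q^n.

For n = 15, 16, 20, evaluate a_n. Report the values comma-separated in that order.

24, 31, 42

d|15:{15,5,3,1}  Σf=15+5+3+1=24
n=16: 1·16 2·8 4·4 8·2 16·1  f→[1+2+4+8+16]=31
n=20: 1·20 2·10 4·5 5·4 10·2 20·1  f→[1+2+4+5+10+20]=42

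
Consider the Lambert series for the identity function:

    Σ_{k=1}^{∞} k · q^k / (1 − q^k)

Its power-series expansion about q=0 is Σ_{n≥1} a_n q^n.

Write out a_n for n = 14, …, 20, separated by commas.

[q^14] f(14)=14,f(7)=7,f(2)=2,f(1)=1 ⇒ 24
q^15  k|15↦f(k): 1:1 3:3 5:5 15:15  a_15=24
[q^16] f(16)=16,f(8)=8,f(4)=4,f(2)=2,f(1)=1 ⇒ 31
q^17  k|17↦f(k): 1:1 17:17  a_17=18
q^18  k|18↦f(k): 18:18 9:9 6:6 3:3 2:2 1:1  a_18=39
d|19:{19,1}  Σf=19+1=20
d|20:{1,2,4,5,10,20}  Σf=1+2+4+5+10+20=42

24, 24, 31, 18, 39, 20, 42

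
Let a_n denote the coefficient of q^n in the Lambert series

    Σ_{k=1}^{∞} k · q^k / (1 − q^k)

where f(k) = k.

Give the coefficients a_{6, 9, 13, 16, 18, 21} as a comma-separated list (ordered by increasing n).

12, 13, 14, 31, 39, 32

[q^6] f(1)=1,f(2)=2,f(3)=3,f(6)=6 ⇒ 12
d|9:{1,3,9}  Σf=1+3+9=13
d|13:{13,1}  Σf=13+1=14
[q^16] f(1)=1,f(2)=2,f(4)=4,f(8)=8,f(16)=16 ⇒ 31
n=18: 18·1 9·2 6·3 3·6 2·9 1·18  f→[18+9+6+3+2+1]=39
d|21:{21,7,3,1}  Σf=21+7+3+1=32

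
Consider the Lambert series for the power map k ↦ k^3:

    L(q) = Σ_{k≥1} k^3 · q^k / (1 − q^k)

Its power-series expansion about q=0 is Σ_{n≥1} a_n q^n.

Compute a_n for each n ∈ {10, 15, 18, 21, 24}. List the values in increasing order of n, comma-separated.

d|10:{10,5,2,1}  Σf=1000+125+8+1=1134
d|15:{15,5,3,1}  Σf=3375+125+27+1=3528
q^18  k|18↦f(k): 1:1 2:8 3:27 6:216 9:729 18:5832  a_18=6813
n=21: 1·21 3·7 7·3 21·1  f→[1+27+343+9261]=9632
d|24:{1,2,3,4,6,8,12,24}  Σf=1+8+27+64+216+512+1728+13824=16380

1134, 3528, 6813, 9632, 16380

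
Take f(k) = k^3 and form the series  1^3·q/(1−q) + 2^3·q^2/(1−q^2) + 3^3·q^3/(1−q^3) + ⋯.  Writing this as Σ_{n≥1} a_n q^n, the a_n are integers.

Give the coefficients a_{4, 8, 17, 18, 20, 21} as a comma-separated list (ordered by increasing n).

73, 585, 4914, 6813, 9198, 9632

[q^4] f(4)=64,f(2)=8,f(1)=1 ⇒ 73
n=8: 8·1 4·2 2·4 1·8  f→[512+64+8+1]=585
[q^17] f(17)=4913,f(1)=1 ⇒ 4914
[q^18] f(1)=1,f(2)=8,f(3)=27,f(6)=216,f(9)=729,f(18)=5832 ⇒ 6813
n=20: 1·20 2·10 4·5 5·4 10·2 20·1  f→[1+8+64+125+1000+8000]=9198
[q^21] f(21)=9261,f(7)=343,f(3)=27,f(1)=1 ⇒ 9632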